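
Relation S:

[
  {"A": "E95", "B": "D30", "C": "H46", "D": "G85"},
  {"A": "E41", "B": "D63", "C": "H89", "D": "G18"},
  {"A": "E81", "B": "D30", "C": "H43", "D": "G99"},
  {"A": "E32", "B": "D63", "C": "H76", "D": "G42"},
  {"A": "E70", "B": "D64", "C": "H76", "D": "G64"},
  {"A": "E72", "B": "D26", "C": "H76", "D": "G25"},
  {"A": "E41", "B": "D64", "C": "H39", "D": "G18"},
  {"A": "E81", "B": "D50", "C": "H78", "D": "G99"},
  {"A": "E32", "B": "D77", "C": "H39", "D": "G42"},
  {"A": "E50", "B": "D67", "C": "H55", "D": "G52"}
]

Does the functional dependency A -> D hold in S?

Yes

A=E95: 1 row → D = G85 ✓
A=E41: 2 rows → D = G18, G18 ✓
A=E81: 2 rows → D = G99, G99 ✓
A=E32: 2 rows → D = G42, G42 ✓
A=E70: 1 row → D = G64 ✓
A=E72: 1 row → D = G25 ✓
A=E50: 1 row → D = G52 ✓
Every A value is associated with a single D value, so A -> D holds.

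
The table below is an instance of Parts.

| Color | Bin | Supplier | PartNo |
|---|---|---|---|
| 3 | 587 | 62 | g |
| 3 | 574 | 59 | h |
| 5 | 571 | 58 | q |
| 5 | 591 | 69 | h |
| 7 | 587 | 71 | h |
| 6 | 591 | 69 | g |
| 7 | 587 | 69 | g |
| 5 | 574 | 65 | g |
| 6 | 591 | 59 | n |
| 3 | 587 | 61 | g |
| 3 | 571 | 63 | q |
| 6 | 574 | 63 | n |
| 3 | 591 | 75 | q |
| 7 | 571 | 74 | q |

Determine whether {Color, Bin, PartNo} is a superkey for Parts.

Two distinct rows share (Color=3, Bin=587, PartNo=g), so {Color, Bin, PartNo} does not determine every attribute — not a superkey.

No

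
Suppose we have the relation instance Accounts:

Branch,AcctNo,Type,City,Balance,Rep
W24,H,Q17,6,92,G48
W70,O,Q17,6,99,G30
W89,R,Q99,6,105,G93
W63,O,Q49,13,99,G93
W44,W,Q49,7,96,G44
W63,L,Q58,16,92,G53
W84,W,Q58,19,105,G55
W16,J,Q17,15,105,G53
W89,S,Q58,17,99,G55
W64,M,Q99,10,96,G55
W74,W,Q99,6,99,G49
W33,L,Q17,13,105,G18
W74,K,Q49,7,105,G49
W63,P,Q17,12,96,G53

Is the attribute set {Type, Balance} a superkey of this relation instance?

No

Two distinct rows share (Type=Q17, Balance=105), so {Type, Balance} does not determine every attribute — not a superkey.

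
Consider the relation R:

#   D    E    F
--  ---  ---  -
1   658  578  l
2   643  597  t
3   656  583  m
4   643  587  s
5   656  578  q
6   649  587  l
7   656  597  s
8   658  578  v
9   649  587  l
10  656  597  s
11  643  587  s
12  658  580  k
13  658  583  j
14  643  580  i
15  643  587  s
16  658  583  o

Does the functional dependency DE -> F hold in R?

(D=658, E=578): rows 1, 8 → F takes values {l, v} — violation
(D=643, E=597): row 2 → F = t ✓
(D=656, E=583): row 3 → F = m ✓
(D=643, E=587): rows 4, 11, 15 → F = s, s, s ✓
(D=656, E=578): row 5 → F = q ✓
(D=649, E=587): rows 6, 9 → F = l, l ✓
(D=656, E=597): rows 7, 10 → F = s, s ✓
(D=658, E=580): row 12 → F = k ✓
(D=658, E=583): rows 13, 16 → F takes values {j, o} — violation
(D=643, E=580): row 14 → F = i ✓
Two rows agree on DE but differ on F, so DE -> F does not hold.

No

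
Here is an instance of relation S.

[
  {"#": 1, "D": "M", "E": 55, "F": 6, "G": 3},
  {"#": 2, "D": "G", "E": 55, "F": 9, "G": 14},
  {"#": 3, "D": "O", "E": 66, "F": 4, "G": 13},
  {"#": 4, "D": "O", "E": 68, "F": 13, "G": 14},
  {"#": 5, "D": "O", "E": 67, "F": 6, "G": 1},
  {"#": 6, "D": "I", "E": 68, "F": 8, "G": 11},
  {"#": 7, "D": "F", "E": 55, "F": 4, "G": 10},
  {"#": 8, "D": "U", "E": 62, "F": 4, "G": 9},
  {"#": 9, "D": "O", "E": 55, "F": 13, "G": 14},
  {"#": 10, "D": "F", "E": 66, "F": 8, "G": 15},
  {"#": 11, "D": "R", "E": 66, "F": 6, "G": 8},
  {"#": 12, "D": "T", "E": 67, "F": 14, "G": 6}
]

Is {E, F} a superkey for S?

Yes

All 12 rows have distinct {E, F} values, so {E, F} → (all attributes) holds and {E, F} is a superkey.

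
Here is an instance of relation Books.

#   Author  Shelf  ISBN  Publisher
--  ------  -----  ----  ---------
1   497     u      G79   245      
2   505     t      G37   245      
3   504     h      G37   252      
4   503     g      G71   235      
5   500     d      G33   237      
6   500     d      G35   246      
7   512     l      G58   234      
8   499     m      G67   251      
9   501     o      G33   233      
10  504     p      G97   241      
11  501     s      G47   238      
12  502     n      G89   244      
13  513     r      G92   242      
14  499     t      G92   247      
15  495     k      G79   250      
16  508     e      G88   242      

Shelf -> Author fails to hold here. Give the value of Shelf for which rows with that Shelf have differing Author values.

Shelf=u: row 1 → Author = 497 ✓
Shelf=t: rows 2, 14 → Author takes values {505, 499} — violation
Shelf=h: row 3 → Author = 504 ✓
Shelf=g: row 4 → Author = 503 ✓
Shelf=d: rows 5, 6 → Author = 500, 500 ✓
Shelf=l: row 7 → Author = 512 ✓
Shelf=m: row 8 → Author = 499 ✓
Shelf=o: row 9 → Author = 501 ✓
Shelf=p: row 10 → Author = 504 ✓
Shelf=s: row 11 → Author = 501 ✓
Shelf=n: row 12 → Author = 502 ✓
Shelf=r: row 13 → Author = 513 ✓
Shelf=k: row 15 → Author = 495 ✓
Shelf=e: row 16 → Author = 508 ✓
The only Shelf value with inconsistent Author is Shelf=t.

t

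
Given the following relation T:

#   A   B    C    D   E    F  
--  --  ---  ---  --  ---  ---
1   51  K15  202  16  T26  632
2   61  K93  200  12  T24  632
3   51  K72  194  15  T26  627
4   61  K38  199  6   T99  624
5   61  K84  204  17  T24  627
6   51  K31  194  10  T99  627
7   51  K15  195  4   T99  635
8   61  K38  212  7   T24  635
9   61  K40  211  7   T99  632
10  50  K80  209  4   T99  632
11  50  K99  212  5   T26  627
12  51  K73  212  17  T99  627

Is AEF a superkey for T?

No

Rows 6 and 12 have the same AEF value (A=51, E=T99, F=627) but are distinct tuples, so AEF does not determine every attribute — not a superkey.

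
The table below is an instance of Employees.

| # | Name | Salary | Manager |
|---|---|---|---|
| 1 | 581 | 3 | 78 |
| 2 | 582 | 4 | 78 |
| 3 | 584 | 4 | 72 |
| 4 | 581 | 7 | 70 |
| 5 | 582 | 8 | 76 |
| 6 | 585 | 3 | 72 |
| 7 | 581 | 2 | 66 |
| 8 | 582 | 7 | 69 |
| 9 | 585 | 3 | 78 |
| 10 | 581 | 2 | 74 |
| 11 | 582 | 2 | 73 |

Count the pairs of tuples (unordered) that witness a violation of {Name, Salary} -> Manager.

(Name=585, Salary=3): violating pairs (6,9) — 1 pair.
(Name=581, Salary=2): violating pairs (7,10) — 1 pair.

2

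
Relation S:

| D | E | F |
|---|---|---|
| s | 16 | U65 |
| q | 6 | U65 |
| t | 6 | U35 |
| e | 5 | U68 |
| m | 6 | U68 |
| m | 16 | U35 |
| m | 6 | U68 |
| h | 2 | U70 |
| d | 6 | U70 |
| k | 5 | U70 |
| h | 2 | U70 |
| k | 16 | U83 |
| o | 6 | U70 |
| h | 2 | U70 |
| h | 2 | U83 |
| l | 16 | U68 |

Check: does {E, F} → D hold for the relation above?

(E=16, F=U65): 1 row → D = s ✓
(E=6, F=U65): 1 row → D = q ✓
(E=6, F=U35): 1 row → D = t ✓
(E=5, F=U68): 1 row → D = e ✓
(E=6, F=U68): 2 rows → D = m, m ✓
(E=16, F=U35): 1 row → D = m ✓
(E=2, F=U70): 3 rows → D = h, h, h ✓
(E=6, F=U70): 2 rows → D takes values {d, o} — violation
(E=5, F=U70): 1 row → D = k ✓
(E=16, F=U83): 1 row → D = k ✓
(E=2, F=U83): 1 row → D = h ✓
(E=16, F=U68): 1 row → D = l ✓
Two rows agree on {E, F} but differ on D, so {E, F} → D does not hold.

No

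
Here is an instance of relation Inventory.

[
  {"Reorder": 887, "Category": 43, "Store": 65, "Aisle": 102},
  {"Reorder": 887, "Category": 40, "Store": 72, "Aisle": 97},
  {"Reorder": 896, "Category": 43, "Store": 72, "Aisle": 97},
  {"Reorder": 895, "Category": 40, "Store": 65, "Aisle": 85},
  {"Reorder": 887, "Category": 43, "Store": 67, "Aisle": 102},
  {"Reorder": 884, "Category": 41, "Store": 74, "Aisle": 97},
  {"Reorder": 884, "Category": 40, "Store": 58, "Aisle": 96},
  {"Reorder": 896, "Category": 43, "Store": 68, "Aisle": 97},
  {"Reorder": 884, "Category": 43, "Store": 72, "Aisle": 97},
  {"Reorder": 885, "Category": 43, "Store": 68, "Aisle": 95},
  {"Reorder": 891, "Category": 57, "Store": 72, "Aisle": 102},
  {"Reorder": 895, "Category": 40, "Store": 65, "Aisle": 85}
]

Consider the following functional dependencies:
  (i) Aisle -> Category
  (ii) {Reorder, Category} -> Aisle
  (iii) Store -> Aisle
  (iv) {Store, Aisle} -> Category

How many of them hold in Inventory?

(i) Aisle -> Category: Aisle=102: 3 rows → Category takes values {43, 57} — violation; Aisle=97: 5 rows → Category takes values {40, 43, 41} — violation — fails.
(ii) {Reorder, Category} -> Aisle: every LHS value maps to a single RHS value — holds.
(iii) Store -> Aisle: Store=65: 3 rows → Aisle takes values {102, 85} — violation; Store=72: 4 rows → Aisle takes values {97, 102} — violation; Store=68: 2 rows → Aisle takes values {97, 95} — violation — fails.
(iv) {Store, Aisle} -> Category: (Store=72, Aisle=97): 3 rows → Category takes values {40, 43} — violation — fails.
1 of the 4 dependencies holds.

1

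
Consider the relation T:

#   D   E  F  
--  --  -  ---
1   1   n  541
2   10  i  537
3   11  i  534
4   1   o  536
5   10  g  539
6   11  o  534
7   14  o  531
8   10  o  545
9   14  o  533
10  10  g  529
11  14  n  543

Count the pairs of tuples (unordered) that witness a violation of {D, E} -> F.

(D=10, E=g): violating pairs (5,10) — 1 pair.
(D=14, E=o): violating pairs (7,9) — 1 pair.

2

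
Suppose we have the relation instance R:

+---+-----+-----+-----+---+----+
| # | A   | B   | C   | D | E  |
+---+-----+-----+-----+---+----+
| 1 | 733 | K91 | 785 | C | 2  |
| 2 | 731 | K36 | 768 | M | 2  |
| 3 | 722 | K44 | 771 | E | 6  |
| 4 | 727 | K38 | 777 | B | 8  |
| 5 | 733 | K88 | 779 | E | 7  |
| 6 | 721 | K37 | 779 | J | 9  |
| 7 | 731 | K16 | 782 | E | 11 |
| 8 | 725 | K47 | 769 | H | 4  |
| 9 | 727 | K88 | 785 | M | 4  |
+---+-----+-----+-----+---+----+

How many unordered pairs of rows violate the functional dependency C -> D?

2

C=785: violating pairs (1,9) — 1 pair.
C=779: violating pairs (5,6) — 1 pair.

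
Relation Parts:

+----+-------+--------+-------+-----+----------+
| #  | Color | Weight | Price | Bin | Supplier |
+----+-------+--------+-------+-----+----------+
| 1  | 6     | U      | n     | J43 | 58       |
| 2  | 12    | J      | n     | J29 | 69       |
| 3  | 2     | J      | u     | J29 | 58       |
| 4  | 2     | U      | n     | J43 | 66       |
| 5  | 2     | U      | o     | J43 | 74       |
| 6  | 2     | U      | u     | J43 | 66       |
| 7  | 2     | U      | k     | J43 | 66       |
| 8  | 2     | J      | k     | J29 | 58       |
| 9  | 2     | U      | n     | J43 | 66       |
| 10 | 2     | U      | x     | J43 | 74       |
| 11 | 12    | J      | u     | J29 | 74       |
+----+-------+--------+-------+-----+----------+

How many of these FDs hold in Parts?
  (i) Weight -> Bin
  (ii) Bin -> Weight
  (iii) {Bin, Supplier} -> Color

3

(i) Weight -> Bin: every LHS value maps to a single RHS value — holds.
(ii) Bin -> Weight: every LHS value maps to a single RHS value — holds.
(iii) {Bin, Supplier} -> Color: every LHS value maps to a single RHS value — holds.
3 of the 3 dependencies hold.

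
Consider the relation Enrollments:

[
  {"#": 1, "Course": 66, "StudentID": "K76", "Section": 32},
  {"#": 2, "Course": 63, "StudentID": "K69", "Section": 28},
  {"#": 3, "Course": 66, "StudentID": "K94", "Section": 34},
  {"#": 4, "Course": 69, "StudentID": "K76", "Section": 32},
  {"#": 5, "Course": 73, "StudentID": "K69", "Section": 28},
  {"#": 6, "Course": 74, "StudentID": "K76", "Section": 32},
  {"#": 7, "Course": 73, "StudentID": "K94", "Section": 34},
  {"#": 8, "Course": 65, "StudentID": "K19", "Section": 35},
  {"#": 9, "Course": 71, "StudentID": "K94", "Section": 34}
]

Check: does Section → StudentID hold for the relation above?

Yes

Section=32: rows 1, 4, 6 → StudentID = K76, K76, K76 ✓
Section=28: rows 2, 5 → StudentID = K69, K69 ✓
Section=34: rows 3, 7, 9 → StudentID = K94, K94, K94 ✓
Section=35: row 8 → StudentID = K19 ✓
Every Section value is associated with a single StudentID value, so Section → StudentID holds.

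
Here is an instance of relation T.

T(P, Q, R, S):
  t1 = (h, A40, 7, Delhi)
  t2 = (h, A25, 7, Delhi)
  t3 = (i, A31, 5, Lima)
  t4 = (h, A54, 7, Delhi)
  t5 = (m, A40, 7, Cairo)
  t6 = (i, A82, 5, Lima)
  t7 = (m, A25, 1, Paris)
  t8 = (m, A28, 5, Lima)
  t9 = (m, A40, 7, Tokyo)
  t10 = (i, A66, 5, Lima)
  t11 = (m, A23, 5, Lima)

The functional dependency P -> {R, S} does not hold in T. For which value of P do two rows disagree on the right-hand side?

P=h: rows 1, 2, 4 → {R,S} = (7, Delhi), (7, Delhi), (7, Delhi) ✓
P=i: rows 3, 6, 10 → {R,S} = (5, Lima), (5, Lima), (5, Lima) ✓
P=m: rows 5, 7, 8, 9, 11 → {R,S} takes values {(7, Cairo), (1, Paris), (5, Lima), (7, Tokyo)} — violation
The only P value with inconsistent RHS is P=m.

m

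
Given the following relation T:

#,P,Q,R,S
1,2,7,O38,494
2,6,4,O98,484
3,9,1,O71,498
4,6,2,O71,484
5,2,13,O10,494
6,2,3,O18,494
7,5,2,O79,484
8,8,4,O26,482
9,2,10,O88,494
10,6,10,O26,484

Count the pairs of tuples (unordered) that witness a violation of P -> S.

0

P=2: all 4 rows agree on S — 0 pairs.
P=6: all 3 rows agree on S — 0 pairs.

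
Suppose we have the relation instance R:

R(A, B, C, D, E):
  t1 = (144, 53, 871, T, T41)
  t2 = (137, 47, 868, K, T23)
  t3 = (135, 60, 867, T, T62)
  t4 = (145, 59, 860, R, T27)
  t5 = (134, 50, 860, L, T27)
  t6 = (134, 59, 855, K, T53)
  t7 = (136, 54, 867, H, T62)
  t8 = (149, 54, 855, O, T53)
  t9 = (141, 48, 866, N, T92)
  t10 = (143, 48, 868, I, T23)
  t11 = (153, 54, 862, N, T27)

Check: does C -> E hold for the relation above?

C=871: row 1 → E = T41 ✓
C=868: rows 2, 10 → E = T23, T23 ✓
C=867: rows 3, 7 → E = T62, T62 ✓
C=860: rows 4, 5 → E = T27, T27 ✓
C=855: rows 6, 8 → E = T53, T53 ✓
C=866: row 9 → E = T92 ✓
C=862: row 11 → E = T27 ✓
Every C value is associated with a single E value, so C -> E holds.

Yes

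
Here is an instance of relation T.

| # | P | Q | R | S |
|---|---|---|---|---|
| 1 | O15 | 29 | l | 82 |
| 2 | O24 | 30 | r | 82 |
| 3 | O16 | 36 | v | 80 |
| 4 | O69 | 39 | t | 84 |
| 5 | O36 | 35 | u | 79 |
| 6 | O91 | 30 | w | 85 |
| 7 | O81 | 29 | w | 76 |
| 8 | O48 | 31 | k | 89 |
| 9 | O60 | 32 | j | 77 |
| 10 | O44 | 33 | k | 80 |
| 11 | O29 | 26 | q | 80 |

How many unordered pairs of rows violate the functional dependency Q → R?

2

Q=29: violating pairs (1,7) — 1 pair.
Q=30: violating pairs (2,6) — 1 pair.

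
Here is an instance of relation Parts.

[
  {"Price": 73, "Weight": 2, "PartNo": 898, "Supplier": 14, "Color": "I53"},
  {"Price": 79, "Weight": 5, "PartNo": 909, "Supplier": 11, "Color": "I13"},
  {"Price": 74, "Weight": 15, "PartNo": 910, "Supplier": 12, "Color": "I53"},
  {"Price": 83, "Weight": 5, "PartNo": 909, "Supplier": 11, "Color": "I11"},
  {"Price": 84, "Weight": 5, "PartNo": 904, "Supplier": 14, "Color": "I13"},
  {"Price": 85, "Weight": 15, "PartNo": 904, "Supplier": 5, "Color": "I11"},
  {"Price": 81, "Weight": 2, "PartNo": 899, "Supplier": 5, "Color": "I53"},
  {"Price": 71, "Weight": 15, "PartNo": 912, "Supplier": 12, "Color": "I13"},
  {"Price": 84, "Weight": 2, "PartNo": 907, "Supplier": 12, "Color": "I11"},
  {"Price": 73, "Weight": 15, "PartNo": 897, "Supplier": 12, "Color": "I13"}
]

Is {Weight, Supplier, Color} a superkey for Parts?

No

Two distinct rows share (Weight=15, Supplier=12, Color=I13), so {Weight, Supplier, Color} does not determine every attribute — not a superkey.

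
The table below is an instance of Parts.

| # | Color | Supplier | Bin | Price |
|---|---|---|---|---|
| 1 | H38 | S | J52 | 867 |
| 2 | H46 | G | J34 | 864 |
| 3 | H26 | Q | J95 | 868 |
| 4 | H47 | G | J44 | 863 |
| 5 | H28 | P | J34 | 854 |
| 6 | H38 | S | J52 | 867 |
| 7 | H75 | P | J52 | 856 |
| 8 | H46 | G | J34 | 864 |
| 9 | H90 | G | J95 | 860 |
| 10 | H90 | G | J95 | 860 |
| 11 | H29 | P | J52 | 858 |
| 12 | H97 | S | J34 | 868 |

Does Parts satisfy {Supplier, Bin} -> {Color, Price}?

No

(Supplier=S, Bin=J52): rows 1, 6 → {Color,Price} = (H38, 867), (H38, 867) ✓
(Supplier=G, Bin=J34): rows 2, 8 → {Color,Price} = (H46, 864), (H46, 864) ✓
(Supplier=Q, Bin=J95): row 3 → {Color,Price} = (H26, 868) ✓
(Supplier=G, Bin=J44): row 4 → {Color,Price} = (H47, 863) ✓
(Supplier=P, Bin=J34): row 5 → {Color,Price} = (H28, 854) ✓
(Supplier=P, Bin=J52): rows 7, 11 → {Color,Price} takes values {(H75, 856), (H29, 858)} — violation
(Supplier=G, Bin=J95): rows 9, 10 → {Color,Price} = (H90, 860), (H90, 860) ✓
(Supplier=S, Bin=J34): row 12 → {Color,Price} = (H97, 868) ✓
Two rows agree on {Supplier, Bin} but differ on {Color, Price}, so {Supplier, Bin} -> {Color, Price} does not hold.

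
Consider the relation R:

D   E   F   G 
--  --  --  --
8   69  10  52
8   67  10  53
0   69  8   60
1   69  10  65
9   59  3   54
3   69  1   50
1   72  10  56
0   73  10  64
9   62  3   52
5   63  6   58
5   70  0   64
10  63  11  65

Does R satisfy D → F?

No

D=8: 2 rows → F = 10, 10 ✓
D=0: 2 rows → F takes values {8, 10} — violation
D=1: 2 rows → F = 10, 10 ✓
D=9: 2 rows → F = 3, 3 ✓
D=3: 1 row → F = 1 ✓
D=5: 2 rows → F takes values {6, 0} — violation
D=10: 1 row → F = 11 ✓
Two rows agree on D but differ on F, so D → F does not hold.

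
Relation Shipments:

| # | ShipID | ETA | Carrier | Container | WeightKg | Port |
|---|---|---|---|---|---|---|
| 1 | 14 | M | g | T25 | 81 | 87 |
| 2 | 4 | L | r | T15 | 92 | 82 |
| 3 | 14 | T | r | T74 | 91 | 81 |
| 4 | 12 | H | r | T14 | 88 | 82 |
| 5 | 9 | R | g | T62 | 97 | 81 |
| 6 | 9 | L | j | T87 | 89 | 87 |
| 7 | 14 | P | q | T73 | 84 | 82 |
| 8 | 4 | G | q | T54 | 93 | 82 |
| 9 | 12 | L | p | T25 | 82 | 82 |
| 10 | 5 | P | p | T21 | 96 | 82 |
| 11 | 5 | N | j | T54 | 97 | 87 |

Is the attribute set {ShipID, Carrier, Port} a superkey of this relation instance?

Yes

All 11 rows have distinct {ShipID, Carrier, Port} values, so {ShipID, Carrier, Port} → (all attributes) holds and {ShipID, Carrier, Port} is a superkey.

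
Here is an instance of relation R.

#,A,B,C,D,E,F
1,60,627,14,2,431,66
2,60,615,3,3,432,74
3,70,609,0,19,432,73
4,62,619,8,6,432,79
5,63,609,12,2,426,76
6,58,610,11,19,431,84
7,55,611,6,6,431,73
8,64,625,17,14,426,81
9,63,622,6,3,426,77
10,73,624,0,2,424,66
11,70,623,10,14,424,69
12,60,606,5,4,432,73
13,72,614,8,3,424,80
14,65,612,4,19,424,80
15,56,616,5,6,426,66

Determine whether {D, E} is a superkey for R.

Yes

All 15 rows have distinct {D, E} values, so {D, E} → (all attributes) holds and {D, E} is a superkey.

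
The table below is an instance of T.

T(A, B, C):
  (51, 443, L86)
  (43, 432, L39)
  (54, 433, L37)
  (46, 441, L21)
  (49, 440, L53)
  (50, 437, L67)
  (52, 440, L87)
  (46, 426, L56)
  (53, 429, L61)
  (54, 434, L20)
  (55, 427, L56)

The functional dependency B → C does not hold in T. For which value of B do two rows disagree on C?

B=443: 1 row → C = L86 ✓
B=432: 1 row → C = L39 ✓
B=433: 1 row → C = L37 ✓
B=441: 1 row → C = L21 ✓
B=440: 2 rows → C takes values {L53, L87} — violation
B=437: 1 row → C = L67 ✓
B=426: 1 row → C = L56 ✓
B=429: 1 row → C = L61 ✓
B=434: 1 row → C = L20 ✓
B=427: 1 row → C = L56 ✓
The only B value with inconsistent C is B=440.

440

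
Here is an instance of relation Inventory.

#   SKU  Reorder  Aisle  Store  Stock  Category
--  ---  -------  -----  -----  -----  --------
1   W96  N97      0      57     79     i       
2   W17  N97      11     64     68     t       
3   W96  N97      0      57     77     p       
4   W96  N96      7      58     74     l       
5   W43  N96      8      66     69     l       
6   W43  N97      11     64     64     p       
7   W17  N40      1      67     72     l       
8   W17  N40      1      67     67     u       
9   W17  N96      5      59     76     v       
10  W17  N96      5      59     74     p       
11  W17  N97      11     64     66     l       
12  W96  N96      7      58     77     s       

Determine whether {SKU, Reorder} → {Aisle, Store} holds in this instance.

Yes

(SKU=W96, Reorder=N97): rows 1, 3 → {Aisle,Store} = (0, 57), (0, 57) ✓
(SKU=W17, Reorder=N97): rows 2, 11 → {Aisle,Store} = (11, 64), (11, 64) ✓
(SKU=W96, Reorder=N96): rows 4, 12 → {Aisle,Store} = (7, 58), (7, 58) ✓
(SKU=W43, Reorder=N96): row 5 → {Aisle,Store} = (8, 66) ✓
(SKU=W43, Reorder=N97): row 6 → {Aisle,Store} = (11, 64) ✓
(SKU=W17, Reorder=N40): rows 7, 8 → {Aisle,Store} = (1, 67), (1, 67) ✓
(SKU=W17, Reorder=N96): rows 9, 10 → {Aisle,Store} = (5, 59), (5, 59) ✓
Every {SKU, Reorder} value is associated with a single {Aisle, Store} value, so {SKU, Reorder} → {Aisle, Store} holds.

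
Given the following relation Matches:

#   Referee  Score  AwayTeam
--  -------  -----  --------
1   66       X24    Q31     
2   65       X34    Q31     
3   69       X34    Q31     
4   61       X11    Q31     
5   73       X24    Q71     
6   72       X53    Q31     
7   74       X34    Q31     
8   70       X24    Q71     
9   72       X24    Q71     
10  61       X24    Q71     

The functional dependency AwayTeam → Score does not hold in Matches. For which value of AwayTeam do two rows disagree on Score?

Q31

AwayTeam=Q31: rows 1, 2, 3, 4, 6, 7 → Score takes values {X24, X34, X11, X53} — violation
AwayTeam=Q71: rows 5, 8, 9, 10 → Score = X24, X24, X24, X24 ✓
The only AwayTeam value with inconsistent Score is AwayTeam=Q31.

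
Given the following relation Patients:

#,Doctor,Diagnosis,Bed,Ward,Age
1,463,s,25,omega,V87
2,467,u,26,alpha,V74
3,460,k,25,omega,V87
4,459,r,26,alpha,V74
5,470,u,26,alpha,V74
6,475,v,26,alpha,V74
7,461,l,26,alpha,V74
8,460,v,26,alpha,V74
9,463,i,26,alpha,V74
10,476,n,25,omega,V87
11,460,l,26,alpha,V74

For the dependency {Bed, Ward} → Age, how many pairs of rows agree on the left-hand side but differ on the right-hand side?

0

(Bed=25, Ward=omega): all 3 rows agree on Age — 0 pairs.
(Bed=26, Ward=alpha): all 8 rows agree on Age — 0 pairs.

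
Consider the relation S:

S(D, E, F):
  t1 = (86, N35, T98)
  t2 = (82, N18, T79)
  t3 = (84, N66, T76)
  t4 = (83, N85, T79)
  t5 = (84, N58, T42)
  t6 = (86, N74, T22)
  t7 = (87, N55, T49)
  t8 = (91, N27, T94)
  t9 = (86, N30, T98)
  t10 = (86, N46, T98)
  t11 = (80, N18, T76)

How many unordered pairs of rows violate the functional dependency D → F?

4

D=86: violating pairs (1,6), (6,9), (6,10) — 3 pairs.
D=84: violating pairs (3,5) — 1 pair.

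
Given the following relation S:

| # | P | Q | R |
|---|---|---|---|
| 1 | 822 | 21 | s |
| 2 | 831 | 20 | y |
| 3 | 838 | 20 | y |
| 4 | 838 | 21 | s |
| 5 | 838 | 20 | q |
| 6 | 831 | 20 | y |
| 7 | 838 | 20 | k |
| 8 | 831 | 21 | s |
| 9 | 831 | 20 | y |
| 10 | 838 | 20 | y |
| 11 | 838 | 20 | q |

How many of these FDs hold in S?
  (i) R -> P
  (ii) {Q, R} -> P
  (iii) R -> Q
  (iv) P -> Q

(i) R -> P: R=s: rows 1, 4, 8 → P takes values {822, 838, 831} — violation; R=y: rows 2, 3, 6, 9, 10 → P takes values {831, 838} — violation — fails.
(ii) {Q, R} -> P: (Q=21, R=s): rows 1, 4, 8 → P takes values {822, 838, 831} — violation; (Q=20, R=y): rows 2, 3, 6, 9, 10 → P takes values {831, 838} — violation — fails.
(iii) R -> Q: every LHS value maps to a single RHS value — holds.
(iv) P -> Q: P=831: rows 2, 6, 8, 9 → Q takes values {20, 21} — violation; P=838: rows 3, 4, 5, 7, 10, 11 → Q takes values {20, 21} — violation — fails.
1 of the 4 dependencies holds.

1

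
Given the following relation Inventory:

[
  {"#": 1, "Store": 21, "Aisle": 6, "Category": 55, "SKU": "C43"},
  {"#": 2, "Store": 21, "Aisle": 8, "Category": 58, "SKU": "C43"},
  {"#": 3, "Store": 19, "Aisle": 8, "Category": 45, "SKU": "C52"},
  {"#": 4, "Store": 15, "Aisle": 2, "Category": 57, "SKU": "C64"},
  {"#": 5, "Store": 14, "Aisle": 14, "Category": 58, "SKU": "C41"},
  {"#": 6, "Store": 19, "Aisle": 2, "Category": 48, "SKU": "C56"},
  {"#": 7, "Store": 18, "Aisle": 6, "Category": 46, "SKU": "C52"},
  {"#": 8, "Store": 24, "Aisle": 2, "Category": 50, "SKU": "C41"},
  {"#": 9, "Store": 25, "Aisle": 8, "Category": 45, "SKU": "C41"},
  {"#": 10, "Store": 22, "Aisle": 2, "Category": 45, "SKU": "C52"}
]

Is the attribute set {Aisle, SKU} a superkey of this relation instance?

All 10 rows have distinct {Aisle, SKU} values, so {Aisle, SKU} → (all attributes) holds and {Aisle, SKU} is a superkey.

Yes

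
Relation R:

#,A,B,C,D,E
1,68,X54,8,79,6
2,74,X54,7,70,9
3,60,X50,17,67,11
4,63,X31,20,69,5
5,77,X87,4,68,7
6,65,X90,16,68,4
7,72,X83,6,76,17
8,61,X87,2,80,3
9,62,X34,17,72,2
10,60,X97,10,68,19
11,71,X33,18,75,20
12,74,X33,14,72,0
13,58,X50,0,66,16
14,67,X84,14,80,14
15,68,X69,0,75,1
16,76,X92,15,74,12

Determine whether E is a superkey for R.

Yes

All 16 rows have distinct E values, so E → (all attributes) holds and E is a superkey.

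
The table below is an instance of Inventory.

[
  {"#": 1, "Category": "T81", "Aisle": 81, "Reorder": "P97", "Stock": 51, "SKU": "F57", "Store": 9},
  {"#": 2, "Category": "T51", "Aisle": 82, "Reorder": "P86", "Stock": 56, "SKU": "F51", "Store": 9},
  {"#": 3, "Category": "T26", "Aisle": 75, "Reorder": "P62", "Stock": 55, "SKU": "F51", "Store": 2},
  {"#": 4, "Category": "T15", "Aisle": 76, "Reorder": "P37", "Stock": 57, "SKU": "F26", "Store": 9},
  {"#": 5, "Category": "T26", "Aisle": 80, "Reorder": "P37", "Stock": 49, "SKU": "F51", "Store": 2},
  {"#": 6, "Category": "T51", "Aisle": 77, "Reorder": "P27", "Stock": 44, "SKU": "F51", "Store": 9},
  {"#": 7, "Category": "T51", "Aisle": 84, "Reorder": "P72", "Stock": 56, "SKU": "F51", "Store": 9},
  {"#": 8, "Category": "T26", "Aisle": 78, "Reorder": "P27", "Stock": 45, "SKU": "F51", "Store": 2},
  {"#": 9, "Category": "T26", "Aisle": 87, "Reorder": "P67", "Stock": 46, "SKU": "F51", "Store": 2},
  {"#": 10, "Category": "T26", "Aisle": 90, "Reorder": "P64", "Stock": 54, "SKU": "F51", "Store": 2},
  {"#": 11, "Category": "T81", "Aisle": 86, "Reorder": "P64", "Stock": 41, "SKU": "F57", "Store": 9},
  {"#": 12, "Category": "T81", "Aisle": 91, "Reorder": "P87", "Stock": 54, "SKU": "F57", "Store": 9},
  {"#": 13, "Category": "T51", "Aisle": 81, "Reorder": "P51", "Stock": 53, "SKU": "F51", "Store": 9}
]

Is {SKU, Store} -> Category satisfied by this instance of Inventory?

(SKU=F57, Store=9): rows 1, 11, 12 → Category = T81, T81, T81 ✓
(SKU=F51, Store=9): rows 2, 6, 7, 13 → Category = T51, T51, T51, T51 ✓
(SKU=F51, Store=2): rows 3, 5, 8, 9, 10 → Category = T26, T26, T26, T26, T26 ✓
(SKU=F26, Store=9): row 4 → Category = T15 ✓
Every {SKU, Store} value is associated with a single Category value, so {SKU, Store} -> Category holds.

Yes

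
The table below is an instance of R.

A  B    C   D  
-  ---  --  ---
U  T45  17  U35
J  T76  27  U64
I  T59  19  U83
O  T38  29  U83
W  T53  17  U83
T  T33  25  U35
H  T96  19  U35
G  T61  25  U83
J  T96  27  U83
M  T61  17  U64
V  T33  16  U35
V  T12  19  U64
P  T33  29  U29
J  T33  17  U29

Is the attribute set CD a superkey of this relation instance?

All 14 rows have distinct CD values, so CD → (all attributes) holds and CD is a superkey.

Yes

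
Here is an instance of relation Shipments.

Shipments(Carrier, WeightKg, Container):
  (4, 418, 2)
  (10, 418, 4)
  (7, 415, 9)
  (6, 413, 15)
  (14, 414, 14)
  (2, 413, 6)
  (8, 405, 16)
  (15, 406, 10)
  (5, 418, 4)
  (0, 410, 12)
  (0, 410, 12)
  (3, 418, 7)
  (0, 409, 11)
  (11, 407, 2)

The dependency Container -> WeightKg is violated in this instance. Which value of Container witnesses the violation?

Container=2: 2 rows → WeightKg takes values {418, 407} — violation
Container=4: 2 rows → WeightKg = 418, 418 ✓
Container=9: 1 row → WeightKg = 415 ✓
Container=15: 1 row → WeightKg = 413 ✓
Container=14: 1 row → WeightKg = 414 ✓
Container=6: 1 row → WeightKg = 413 ✓
Container=16: 1 row → WeightKg = 405 ✓
Container=10: 1 row → WeightKg = 406 ✓
Container=12: 2 rows → WeightKg = 410, 410 ✓
Container=7: 1 row → WeightKg = 418 ✓
Container=11: 1 row → WeightKg = 409 ✓
The only Container value with inconsistent WeightKg is Container=2.

2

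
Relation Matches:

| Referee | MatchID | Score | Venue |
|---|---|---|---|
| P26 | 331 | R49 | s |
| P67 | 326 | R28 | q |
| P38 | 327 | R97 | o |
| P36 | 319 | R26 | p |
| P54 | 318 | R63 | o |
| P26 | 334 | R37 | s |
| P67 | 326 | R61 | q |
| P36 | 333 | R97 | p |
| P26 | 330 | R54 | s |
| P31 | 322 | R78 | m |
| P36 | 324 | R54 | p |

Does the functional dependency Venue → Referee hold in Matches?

Venue=s: 3 rows → Referee = P26, P26, P26 ✓
Venue=q: 2 rows → Referee = P67, P67 ✓
Venue=o: 2 rows → Referee takes values {P38, P54} — violation
Venue=p: 3 rows → Referee = P36, P36, P36 ✓
Venue=m: 1 row → Referee = P31 ✓
Two rows agree on Venue but differ on Referee, so Venue → Referee does not hold.

No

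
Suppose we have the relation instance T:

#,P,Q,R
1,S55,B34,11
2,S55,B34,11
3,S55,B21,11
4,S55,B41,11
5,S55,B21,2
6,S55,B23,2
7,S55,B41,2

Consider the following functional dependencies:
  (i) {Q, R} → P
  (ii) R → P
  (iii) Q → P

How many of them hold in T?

3

(i) {Q, R} → P: every LHS value maps to a single RHS value — holds.
(ii) R → P: every LHS value maps to a single RHS value — holds.
(iii) Q → P: every LHS value maps to a single RHS value — holds.
3 of the 3 dependencies hold.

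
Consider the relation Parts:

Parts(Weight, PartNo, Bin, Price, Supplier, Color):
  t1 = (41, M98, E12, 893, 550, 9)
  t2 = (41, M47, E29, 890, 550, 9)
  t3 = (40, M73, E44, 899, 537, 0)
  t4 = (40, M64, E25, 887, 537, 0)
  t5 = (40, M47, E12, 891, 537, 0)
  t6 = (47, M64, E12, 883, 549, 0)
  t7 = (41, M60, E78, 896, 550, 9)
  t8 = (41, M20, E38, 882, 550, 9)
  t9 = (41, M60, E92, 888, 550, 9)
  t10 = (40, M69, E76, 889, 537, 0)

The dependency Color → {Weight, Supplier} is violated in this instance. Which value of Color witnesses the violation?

Color=9: rows 1, 2, 7, 8, 9 → {Weight,Supplier} = (41, 550), (41, 550), (41, 550), (41, 550), (41, 550) ✓
Color=0: rows 3, 4, 5, 6, 10 → {Weight,Supplier} takes values {(40, 537), (47, 549)} — violation
The only Color value with inconsistent RHS is Color=0.

0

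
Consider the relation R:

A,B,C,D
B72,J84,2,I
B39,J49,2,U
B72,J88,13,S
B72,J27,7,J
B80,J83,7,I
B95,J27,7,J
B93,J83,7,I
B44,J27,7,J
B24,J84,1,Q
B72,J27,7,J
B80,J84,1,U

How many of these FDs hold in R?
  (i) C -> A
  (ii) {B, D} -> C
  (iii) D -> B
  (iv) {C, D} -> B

(i) C -> A: C=2: 2 rows → A takes values {B72, B39} — violation; C=7: 6 rows → A takes values {B72, B80, B95, B93, B44} — violation; C=1: 2 rows → A takes values {B24, B80} — violation — fails.
(ii) {B, D} -> C: every LHS value maps to a single RHS value — holds.
(iii) D -> B: D=I: 3 rows → B takes values {J84, J83} — violation; D=U: 2 rows → B takes values {J49, J84} — violation — fails.
(iv) {C, D} -> B: every LHS value maps to a single RHS value — holds.
2 of the 4 dependencies hold.

2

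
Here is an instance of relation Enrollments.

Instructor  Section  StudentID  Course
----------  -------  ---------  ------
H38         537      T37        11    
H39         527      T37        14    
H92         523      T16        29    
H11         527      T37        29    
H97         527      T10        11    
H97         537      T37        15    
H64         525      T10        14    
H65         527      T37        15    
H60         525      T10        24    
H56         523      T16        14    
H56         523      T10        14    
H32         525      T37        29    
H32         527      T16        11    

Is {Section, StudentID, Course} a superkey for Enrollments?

All 13 rows have distinct {Section, StudentID, Course} values, so {Section, StudentID, Course} → (all attributes) holds and {Section, StudentID, Course} is a superkey.

Yes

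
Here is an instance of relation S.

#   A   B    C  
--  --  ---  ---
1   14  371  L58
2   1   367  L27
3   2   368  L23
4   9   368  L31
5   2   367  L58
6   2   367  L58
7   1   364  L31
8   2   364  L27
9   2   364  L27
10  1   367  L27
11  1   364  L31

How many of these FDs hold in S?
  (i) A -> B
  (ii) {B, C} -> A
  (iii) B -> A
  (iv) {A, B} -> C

2

(i) A -> B: A=1: rows 2, 7, 10, 11 → B takes values {367, 364} — violation; A=2: rows 3, 5, 6, 8, 9 → B takes values {368, 367, 364} — violation — fails.
(ii) {B, C} -> A: every LHS value maps to a single RHS value — holds.
(iii) B -> A: B=367: rows 2, 5, 6, 10 → A takes values {1, 2} — violation; B=368: rows 3, 4 → A takes values {2, 9} — violation; B=364: rows 7, 8, 9, 11 → A takes values {1, 2} — violation — fails.
(iv) {A, B} -> C: every LHS value maps to a single RHS value — holds.
2 of the 4 dependencies hold.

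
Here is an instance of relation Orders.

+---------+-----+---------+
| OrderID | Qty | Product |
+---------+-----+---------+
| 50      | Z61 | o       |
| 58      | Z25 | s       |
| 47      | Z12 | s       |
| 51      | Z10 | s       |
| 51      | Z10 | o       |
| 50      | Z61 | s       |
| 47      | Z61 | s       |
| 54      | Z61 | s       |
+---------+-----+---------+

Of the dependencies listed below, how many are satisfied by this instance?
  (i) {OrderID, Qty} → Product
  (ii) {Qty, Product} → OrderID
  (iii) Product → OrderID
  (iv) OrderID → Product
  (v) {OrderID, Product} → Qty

0

(i) {OrderID, Qty} → Product: (OrderID=50, Qty=Z61): 2 rows → Product takes values {o, s} — violation; (OrderID=51, Qty=Z10): 2 rows → Product takes values {s, o} — violation — fails.
(ii) {Qty, Product} → OrderID: (Qty=Z61, Product=s): 3 rows → OrderID takes values {50, 47, 54} — violation — fails.
(iii) Product → OrderID: Product=o: 2 rows → OrderID takes values {50, 51} — violation; Product=s: 6 rows → OrderID takes values {58, 47, 51, 50, 54} — violation — fails.
(iv) OrderID → Product: OrderID=50: 2 rows → Product takes values {o, s} — violation; OrderID=51: 2 rows → Product takes values {s, o} — violation — fails.
(v) {OrderID, Product} → Qty: (OrderID=47, Product=s): 2 rows → Qty takes values {Z12, Z61} — violation — fails.
None of the 5 dependencies hold.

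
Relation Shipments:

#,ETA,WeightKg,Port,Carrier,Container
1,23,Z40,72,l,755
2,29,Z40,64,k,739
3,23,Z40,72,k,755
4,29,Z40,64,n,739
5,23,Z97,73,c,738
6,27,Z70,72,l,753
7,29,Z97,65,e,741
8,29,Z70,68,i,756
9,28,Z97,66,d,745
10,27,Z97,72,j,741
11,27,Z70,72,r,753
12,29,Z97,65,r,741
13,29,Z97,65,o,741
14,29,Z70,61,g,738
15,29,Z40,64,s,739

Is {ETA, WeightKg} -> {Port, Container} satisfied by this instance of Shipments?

No

(ETA=23, WeightKg=Z40): rows 1, 3 → {Port,Container} = (72, 755), (72, 755) ✓
(ETA=29, WeightKg=Z40): rows 2, 4, 15 → {Port,Container} = (64, 739), (64, 739), (64, 739) ✓
(ETA=23, WeightKg=Z97): row 5 → {Port,Container} = (73, 738) ✓
(ETA=27, WeightKg=Z70): rows 6, 11 → {Port,Container} = (72, 753), (72, 753) ✓
(ETA=29, WeightKg=Z97): rows 7, 12, 13 → {Port,Container} = (65, 741), (65, 741), (65, 741) ✓
(ETA=29, WeightKg=Z70): rows 8, 14 → {Port,Container} takes values {(68, 756), (61, 738)} — violation
(ETA=28, WeightKg=Z97): row 9 → {Port,Container} = (66, 745) ✓
(ETA=27, WeightKg=Z97): row 10 → {Port,Container} = (72, 741) ✓
Two rows agree on {ETA, WeightKg} but differ on {Port, Container}, so {ETA, WeightKg} -> {Port, Container} does not hold.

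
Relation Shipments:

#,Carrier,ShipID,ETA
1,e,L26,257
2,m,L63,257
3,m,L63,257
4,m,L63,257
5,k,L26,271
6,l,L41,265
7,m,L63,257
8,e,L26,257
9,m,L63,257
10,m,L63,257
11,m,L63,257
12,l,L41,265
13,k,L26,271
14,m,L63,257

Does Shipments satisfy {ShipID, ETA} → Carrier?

(ShipID=L26, ETA=257): rows 1, 8 → Carrier = e, e ✓
(ShipID=L63, ETA=257): rows 2, 3, 4, 7, 9, 10, 11, 14 → Carrier = m, m, m, m, m, m, m, m ✓
(ShipID=L26, ETA=271): rows 5, 13 → Carrier = k, k ✓
(ShipID=L41, ETA=265): rows 6, 12 → Carrier = l, l ✓
Every {ShipID, ETA} value is associated with a single Carrier value, so {ShipID, ETA} → Carrier holds.

Yes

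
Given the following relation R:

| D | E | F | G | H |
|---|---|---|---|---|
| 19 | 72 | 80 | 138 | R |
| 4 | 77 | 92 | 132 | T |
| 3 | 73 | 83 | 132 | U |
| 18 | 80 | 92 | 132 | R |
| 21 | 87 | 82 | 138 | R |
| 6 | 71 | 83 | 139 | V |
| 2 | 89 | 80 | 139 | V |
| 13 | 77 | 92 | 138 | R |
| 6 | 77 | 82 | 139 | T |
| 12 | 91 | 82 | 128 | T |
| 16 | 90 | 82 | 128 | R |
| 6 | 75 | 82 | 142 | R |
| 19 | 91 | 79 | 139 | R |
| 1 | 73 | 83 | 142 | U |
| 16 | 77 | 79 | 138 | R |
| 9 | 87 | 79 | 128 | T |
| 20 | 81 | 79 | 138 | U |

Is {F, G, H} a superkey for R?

Yes

All 17 rows have distinct {F, G, H} values, so {F, G, H} → (all attributes) holds and {F, G, H} is a superkey.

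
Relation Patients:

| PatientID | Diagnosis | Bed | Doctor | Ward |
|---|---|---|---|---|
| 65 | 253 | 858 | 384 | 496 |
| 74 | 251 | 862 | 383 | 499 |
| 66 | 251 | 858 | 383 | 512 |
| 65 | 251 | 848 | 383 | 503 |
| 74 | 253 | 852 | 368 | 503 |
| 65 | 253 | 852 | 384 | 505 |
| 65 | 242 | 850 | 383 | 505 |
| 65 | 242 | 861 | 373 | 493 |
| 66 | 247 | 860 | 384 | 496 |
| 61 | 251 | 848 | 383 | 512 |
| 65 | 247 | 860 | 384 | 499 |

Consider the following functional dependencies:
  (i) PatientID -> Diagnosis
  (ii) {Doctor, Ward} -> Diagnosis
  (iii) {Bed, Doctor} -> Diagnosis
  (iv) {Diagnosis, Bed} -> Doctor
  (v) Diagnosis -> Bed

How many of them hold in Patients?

(i) PatientID -> Diagnosis: PatientID=65: 6 rows → Diagnosis takes values {253, 251, 242, 247} — violation; PatientID=74: 2 rows → Diagnosis takes values {251, 253} — violation; PatientID=66: 2 rows → Diagnosis takes values {251, 247} — violation — fails.
(ii) {Doctor, Ward} -> Diagnosis: (Doctor=384, Ward=496): 2 rows → Diagnosis takes values {253, 247} — violation — fails.
(iii) {Bed, Doctor} -> Diagnosis: every LHS value maps to a single RHS value — holds.
(iv) {Diagnosis, Bed} -> Doctor: (Diagnosis=253, Bed=852): 2 rows → Doctor takes values {368, 384} — violation — fails.
(v) Diagnosis -> Bed: Diagnosis=253: 3 rows → Bed takes values {858, 852} — violation; Diagnosis=251: 4 rows → Bed takes values {862, 858, 848} — violation; Diagnosis=242: 2 rows → Bed takes values {850, 861} — violation — fails.
1 of the 5 dependencies holds.

1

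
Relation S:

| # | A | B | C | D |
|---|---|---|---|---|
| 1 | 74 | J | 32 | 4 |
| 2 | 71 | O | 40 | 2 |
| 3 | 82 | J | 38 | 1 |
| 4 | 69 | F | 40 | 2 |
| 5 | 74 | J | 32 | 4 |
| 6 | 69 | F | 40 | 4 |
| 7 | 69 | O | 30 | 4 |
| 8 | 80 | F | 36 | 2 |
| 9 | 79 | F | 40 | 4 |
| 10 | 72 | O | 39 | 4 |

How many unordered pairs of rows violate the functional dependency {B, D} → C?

(B=J, D=4): all 2 rows agree on C — 0 pairs.
(B=F, D=2): violating pairs (4,8) — 1 pair.
(B=F, D=4): all 2 rows agree on C — 0 pairs.
(B=O, D=4): violating pairs (7,10) — 1 pair.

2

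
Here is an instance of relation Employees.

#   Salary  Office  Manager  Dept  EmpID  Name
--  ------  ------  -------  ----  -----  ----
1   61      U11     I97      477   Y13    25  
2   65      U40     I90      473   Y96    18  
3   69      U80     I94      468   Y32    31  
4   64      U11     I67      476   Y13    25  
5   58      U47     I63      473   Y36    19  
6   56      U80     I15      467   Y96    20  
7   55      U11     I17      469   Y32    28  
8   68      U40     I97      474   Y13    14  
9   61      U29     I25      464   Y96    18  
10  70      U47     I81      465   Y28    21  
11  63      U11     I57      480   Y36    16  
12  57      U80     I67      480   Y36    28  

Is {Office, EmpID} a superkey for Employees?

No

Rows 1 and 4 have the same {Office, EmpID} value (Office=U11, EmpID=Y13) but are distinct tuples, so {Office, EmpID} does not determine every attribute — not a superkey.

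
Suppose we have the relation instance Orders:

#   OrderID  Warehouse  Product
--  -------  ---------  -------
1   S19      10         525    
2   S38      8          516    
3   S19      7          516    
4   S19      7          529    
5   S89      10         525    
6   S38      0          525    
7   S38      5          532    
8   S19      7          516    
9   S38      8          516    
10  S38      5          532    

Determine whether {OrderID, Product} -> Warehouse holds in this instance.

Yes

(OrderID=S19, Product=525): row 1 → Warehouse = 10 ✓
(OrderID=S38, Product=516): rows 2, 9 → Warehouse = 8, 8 ✓
(OrderID=S19, Product=516): rows 3, 8 → Warehouse = 7, 7 ✓
(OrderID=S19, Product=529): row 4 → Warehouse = 7 ✓
(OrderID=S89, Product=525): row 5 → Warehouse = 10 ✓
(OrderID=S38, Product=525): row 6 → Warehouse = 0 ✓
(OrderID=S38, Product=532): rows 7, 10 → Warehouse = 5, 5 ✓
Every {OrderID, Product} value is associated with a single Warehouse value, so {OrderID, Product} -> Warehouse holds.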